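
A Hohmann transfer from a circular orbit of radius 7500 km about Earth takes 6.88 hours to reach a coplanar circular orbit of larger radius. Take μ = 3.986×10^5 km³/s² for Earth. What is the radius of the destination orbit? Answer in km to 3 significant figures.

Transfer time t = 6.88 hours = 24768 s, and t = π√(a_t³/μ).
So a_t = (μ t²/π²)^(1/3) = (3.986×10^5 × (24768)² / π²)^(1/3) = 29152 km.
Since a_t = (r₁ + r₂)/2, r₂ = 2a_t − r₁ = 2×29152 − 7500 = 50804 km.

r₂ = 50800 km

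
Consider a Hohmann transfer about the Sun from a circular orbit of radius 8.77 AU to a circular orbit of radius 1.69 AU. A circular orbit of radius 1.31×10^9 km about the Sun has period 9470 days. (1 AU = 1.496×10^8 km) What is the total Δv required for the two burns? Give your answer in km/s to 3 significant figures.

Δv = 11.1 km/s

From Kepler's third law T² = 4π²r³/μ at r = 1.31×10^9 km, T = 9470 days = 9470 × 86400 s = 8.18208×10^8 s: μ = 4π²r³/T² = 1.32570×10^11 km³/s².
In km: r₁ = 8.77 × 1.496×10^8 = 1.311992×10^9 km; r₂ = 1.69 × 1.496×10^8 = 2.52824×10^8 km.
The Hohmann ellipse has a_t = (r₁ + r₂)/2 = 7.82408×10^8 km.
At r₁ the circular-orbit speed is v₁ = √(μ/r₁) = 10.052 km/s.
On the transfer ellipse at r₁, vis-viva equation gives v_a = √[μ(2/r₁ − 1/a_t)] = 5.7141 km/s.
First burn Δv₁ = |v_a − v₁| = 4.338 km/s.
Circular speed at r₂: v₂ = √(μ/r₂) = 22.899 km/s.
Transfer-orbit speed at r₂: v_p = √[μ(2/r₂ − 1/a_t)] = 29.653 km/s.
Second burn Δv₂ = |v₂ − v_p| = 6.754 km/s.
Total Δv = Δv₁ + Δv₂ = 11.09 km/s.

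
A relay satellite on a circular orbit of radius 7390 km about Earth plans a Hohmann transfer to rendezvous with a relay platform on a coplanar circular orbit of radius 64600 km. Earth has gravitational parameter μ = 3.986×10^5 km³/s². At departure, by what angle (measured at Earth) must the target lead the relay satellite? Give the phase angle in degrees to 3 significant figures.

Semi-major axis of the transfer orbit: a_t = (7390 + 64600)/2 = 35995 km.
The half-period of the transfer ellipse is t = π√(a_t³/μ) = 33982 s.
The target's mean motion on its circular orbit is ω₂ = √(μ/r₂³) = 3.8452×10^-5 rad/s.
Angle swept by the target during transfer: ω₂·t = 1.3067 rad = 74.87°.
Arrival is 180° from departure on the ellipse, so φ = 180° − 74.87° = 105°.

φ = 105°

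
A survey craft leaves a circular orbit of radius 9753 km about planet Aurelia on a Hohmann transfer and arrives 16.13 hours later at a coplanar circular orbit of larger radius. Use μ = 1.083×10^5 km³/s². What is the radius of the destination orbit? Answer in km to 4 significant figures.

r₂ = 56890 km

Transfer time t = 16.13 hours = 58068 s, and t = π√(a_t³/μ).
So a_t = (μ t²/π²)^(1/3) = (1.083×10^5 × (58068)² / π²)^(1/3) = 33322 km.
Since a_t = (r₁ + r₂)/2, r₂ = 2a_t − r₁ = 2×33322 − 9753 = 56891 km.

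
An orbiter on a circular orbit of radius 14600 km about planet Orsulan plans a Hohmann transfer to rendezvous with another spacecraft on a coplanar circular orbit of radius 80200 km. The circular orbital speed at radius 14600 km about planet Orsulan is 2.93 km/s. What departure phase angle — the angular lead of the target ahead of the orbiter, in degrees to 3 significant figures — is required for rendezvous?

From the circular-orbit relation v² = μ/r at r = 14600 km: μ = v²r = (2.93)² × 14600 = 1.25340×10^5 km³/s².
The Hohmann ellipse has a_t = (r₁ + r₂)/2 = 47400 km.
The half-period of the transfer ellipse is t = π√(a_t³/μ) = 91574.2 s.
The target's mean motion on its circular orbit is ω₂ = √(μ/r₂³) = 1.55877×10^-5 rad/s.
Angle swept by the target during transfer: ω₂·t = 1.42743 rad = 81.79°.
Arrival is 180° from departure on the ellipse, so φ = 180° − 81.79° = 98.2°.

φ = 98.2°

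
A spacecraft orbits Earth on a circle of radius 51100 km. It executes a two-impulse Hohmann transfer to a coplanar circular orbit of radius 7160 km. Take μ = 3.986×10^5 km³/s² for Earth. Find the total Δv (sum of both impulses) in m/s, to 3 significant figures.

Δv = 3830 m/s

Semi-major axis of the transfer orbit: a_t = (51100 + 7160)/2 = 29130 km.
At r₁ the circular-orbit speed is v₁ = √(μ/r₁) = 2.793 km/s.
Transfer-orbit speed at r₁ (v² = μ(2/r − 1/a)): v_a = √[μ(2/r₁ − 1/a_t)] = 1.385 km/s.
First burn Δv₁ = |v_a − v₁| = 1.408 km/s.
At r₂, v₂ = √(μ/r₂) = 7.461 km/s.
Transfer-orbit speed at r₂: v_p = √[μ(2/r₂ − 1/a_t)] = 9.882 km/s.
Second burn Δv₂ = |v₂ − v_p| = 2.421 km/s.
Δv = Δv₁ + Δv₂ = 1.408 + 2.421 = 3.829 km/s.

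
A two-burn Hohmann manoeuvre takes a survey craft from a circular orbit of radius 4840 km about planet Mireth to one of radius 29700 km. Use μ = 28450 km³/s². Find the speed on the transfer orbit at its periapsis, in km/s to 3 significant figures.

v = 3.18 km/s

Transfer-ellipse semi-major axis a_t = (r₁ + r₂)/2 = (4840 + 29700)/2 = 17270 km.
At periapsis, r = 4840 km.
Applying v² = μ(2/r − 1/a_t): v = 3.179 km/s.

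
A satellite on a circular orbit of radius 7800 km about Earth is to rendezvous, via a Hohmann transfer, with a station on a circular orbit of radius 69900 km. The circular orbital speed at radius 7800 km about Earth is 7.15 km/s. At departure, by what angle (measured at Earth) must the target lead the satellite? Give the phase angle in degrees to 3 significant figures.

φ = 105°

From the circular-orbit relation v² = μ/r at r = 7800 km: μ = v²r = (7.15)² × 7800 = 3.98756×10^5 km³/s².
Transfer-ellipse semi-major axis a_t = (r₁ + r₂)/2 = (7800 + 69900)/2 = 38850 km.
The half-period of the transfer ellipse is t = π√(a_t³/μ) = 38096 s.
Target angular speed ω₂ = √(μ/r₂³) = 3.4169×10^-5 rad/s.
Angle swept by the target during transfer: ω₂·t = 1.3017 rad = 74.58°.
Arrival is 180° from departure on the ellipse, so φ = 180° − 74.58° = 105°.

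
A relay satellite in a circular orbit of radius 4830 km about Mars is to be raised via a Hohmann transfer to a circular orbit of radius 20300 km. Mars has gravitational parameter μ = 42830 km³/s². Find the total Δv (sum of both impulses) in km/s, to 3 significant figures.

Δv = 1.36 km/s

The Hohmann ellipse has a_t = (r₁ + r₂)/2 = 12565 km.
Circular speed at r₁: v₁ = √(μ/r₁) = √(42830/4830) = 2.9778 km/s.
Transfer-orbit speed at r₁ (v² = μ(2/r − 1/a)): v_p = √[μ(2/r₁ − 1/a_t)] = 3.7850 km/s.
First burn Δv₁ = |v_p − v₁| = 0.8072 km/s.
At r₂, v₂ = √(μ/r₂) = 1.45253 km/s.
Transfer-orbit speed at r₂: v_a = √[μ(2/r₂ − 1/a_t)] = 0.900572 km/s.
Second burn Δv₂ = |v₂ − v_a| = 0.5520 km/s.
Δv = Δv₁ + Δv₂ = 0.8072 + 0.5520 = 1.359 km/s.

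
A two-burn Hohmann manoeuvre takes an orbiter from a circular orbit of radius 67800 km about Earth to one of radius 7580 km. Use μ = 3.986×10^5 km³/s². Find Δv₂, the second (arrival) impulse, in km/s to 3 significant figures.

Δv₂ = 2.47 km/s

Transfer-ellipse semi-major axis a_t = (r₁ + r₂)/2 = (67800 + 7580)/2 = 37690 km.
On the circular orbit at r = 7580 km, v_c = √(μ/r) = 7.252 km/s.
Vis-viva on the transfer ellipse at r = 7580 km gives v_t = √[μ(2/r − 1/a_t)] = 9.726 km/s.
Δv₂ = |v_t − v_c| = |9.726 − 7.252| = 2.474 km/s.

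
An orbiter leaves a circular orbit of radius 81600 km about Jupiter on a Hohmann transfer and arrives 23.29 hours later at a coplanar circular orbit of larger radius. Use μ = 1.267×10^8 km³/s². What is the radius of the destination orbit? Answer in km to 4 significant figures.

Transfer time t = 23.29 hours = 83844 s, and t = π√(a_t³/μ).
So a_t = (μ t²/π²)^(1/3) = (1.267×10^8 × (83844)² / π²)^(1/3) = 4.4855×10^5 km.
Since a_t = (r₁ + r₂)/2, r₂ = 2a_t − r₁ = 2×4.4855×10^5 − 81600 = 8.155×10^5 km.

r₂ = 8.155×10^5 km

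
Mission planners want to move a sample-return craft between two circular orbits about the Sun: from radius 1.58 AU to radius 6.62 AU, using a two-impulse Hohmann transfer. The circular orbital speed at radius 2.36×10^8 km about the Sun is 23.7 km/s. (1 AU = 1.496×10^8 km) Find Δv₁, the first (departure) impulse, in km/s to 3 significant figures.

Δv₁ = 6.41 km/s

From the circular-orbit relation v² = μ/r at r = 2.36×10^8 km: μ = v²r = (23.7)² × 2.36×10^8 = 1.32559×10^11 km³/s².
In km: r₁ = 1.58 × 1.496×10^8 = 2.36368×10^8 km; r₂ = 6.62 × 1.496×10^8 = 9.90352×10^8 km.
Semi-major axis of the transfer orbit: a_t = (2.36368×10^8 + 9.90352×10^8)/2 = 6.1336×10^8 km.
Circular speed at r = 2.36368×10^8 km: v_c = √(μ/r) = 23.68 km/s.
Transfer-orbit speed at the same r (vis-viva, a = a_t): v_t = √[μ(2/r − 1/a_t)] = 30.09 km/s.
Δv₁ = |v_t − v_c| = |30.09 − 23.68| = 6.410 km/s.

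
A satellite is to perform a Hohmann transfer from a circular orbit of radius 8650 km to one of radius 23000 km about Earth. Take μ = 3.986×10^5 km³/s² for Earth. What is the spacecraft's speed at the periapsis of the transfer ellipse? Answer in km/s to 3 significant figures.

Semi-major axis of the transfer orbit: a_t = (8650 + 23000)/2 = 15825 km.
The periapsis of the transfer ellipse is at r = 8650 km.
From the vis-viva equation, v = √[μ(2/r − 1/a_t)] = 8.184 km/s.

v = 8.18 km/s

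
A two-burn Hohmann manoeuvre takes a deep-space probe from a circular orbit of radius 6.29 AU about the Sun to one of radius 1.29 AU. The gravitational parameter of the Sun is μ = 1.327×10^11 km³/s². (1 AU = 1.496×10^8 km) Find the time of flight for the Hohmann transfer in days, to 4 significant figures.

t = 1348 days

In km: r₁ = 6.29 × 1.496×10^8 = 9.40984×10^8 km; r₂ = 1.29 × 1.496×10^8 = 1.92984×10^8 km.
Transfer-ellipse semi-major axis a_t = (r₁ + r₂)/2 = (9.40984×10^8 + 1.92984×10^8)/2 = 5.66984×10^8 km.
By Kepler's third law the transfer-orbit period is T = 2π√(a_t³/μ), so t = T/2 = 1.1643×10^8 s.
Converting: 1.1643×10^8 s ÷ 86400 s/day = 1348 days.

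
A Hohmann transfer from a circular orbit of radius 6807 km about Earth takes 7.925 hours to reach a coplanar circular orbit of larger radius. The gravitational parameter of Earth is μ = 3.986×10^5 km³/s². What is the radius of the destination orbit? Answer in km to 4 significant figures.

Transfer time t = 7.925 hours = 28530 s, and t = π√(a_t³/μ).
So a_t = (μ t²/π²)^(1/3) = (3.986×10^5 × (28530)² / π²)^(1/3) = 32034 km.
Since a_t = (r₁ + r₂)/2, r₂ = 2a_t − r₁ = 2×32034 − 6807 = 57261 km.

r₂ = 57260 km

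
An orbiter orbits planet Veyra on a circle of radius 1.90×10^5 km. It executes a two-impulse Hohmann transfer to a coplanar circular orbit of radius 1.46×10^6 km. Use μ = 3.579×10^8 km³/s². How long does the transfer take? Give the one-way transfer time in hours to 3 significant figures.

Transfer-ellipse semi-major axis a_t = (r₁ + r₂)/2 = (1.900×10^5 + 1.460×10^6)/2 = 8.250×10^5 km.
Transfer time t = π√(a_t³/μ) = π√((8.250×10^5)³ / 3.579×10^8) = 1.244×10^5 s.
Converting: 1.244×10^5 s ÷ 3600 s/hour = 34.6 hours.

t = 34.6 hours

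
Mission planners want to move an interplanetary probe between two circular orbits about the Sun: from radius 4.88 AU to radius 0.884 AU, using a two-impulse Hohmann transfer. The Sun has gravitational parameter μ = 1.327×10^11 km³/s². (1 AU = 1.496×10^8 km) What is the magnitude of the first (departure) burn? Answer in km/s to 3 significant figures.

In km: r₁ = 4.88 × 1.496×10^8 = 7.30048×10^8 km; r₂ = 0.884 × 1.496×10^8 = 1.322464×10^8 km.
The Hohmann ellipse has a_t = (r₁ + r₂)/2 = 4.311472×10^8 km.
On the circular orbit at r = 7.30048×10^8 km, v_c = √(μ/r) = 13.482 km/s.
Transfer-orbit speed at the same r (vis-viva, a = a_t): v_t = √[μ(2/r − 1/a_t)] = 7.4669 km/s.
Δv₁ = |v_t − v_c| = |7.4669 − 13.482| = 6.015 km/s.

Δv₁ = 6.02 km/s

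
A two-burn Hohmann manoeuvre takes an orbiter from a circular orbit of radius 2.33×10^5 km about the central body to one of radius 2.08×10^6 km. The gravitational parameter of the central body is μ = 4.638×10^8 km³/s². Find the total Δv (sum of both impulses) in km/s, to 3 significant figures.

The Hohmann ellipse has a_t = (r₁ + r₂)/2 = 1.1565×10^6 km.
At r₁ the circular-orbit speed is v₁ = √(μ/r₁) = 44.616 km/s.
On the transfer ellipse at r₁, vis-viva gives v_p = √[μ(2/r₁ − 1/a_t)] = 59.834 km/s.
First burn Δv₁ = |v_p − v₁| = 15.22 km/s.
At r₂, v₂ = √(μ/r₂) = 14.9325 km/s.
Transfer-orbit speed at r₂: v_a = √[μ(2/r₂ − 1/a_t)] = 6.70253 km/s.
Second burn Δv₂ = |v₂ − v_a| = 8.230 km/s.
Δv = Δv₁ + Δv₂ = 15.22 + 8.230 = 23.45 km/s.

Δv = 23.4 km/s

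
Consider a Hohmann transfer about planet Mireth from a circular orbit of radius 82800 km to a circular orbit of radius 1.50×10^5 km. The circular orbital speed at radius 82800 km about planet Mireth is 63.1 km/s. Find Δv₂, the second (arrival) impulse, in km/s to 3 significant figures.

Δv₂ = 7.34 km/s

From the circular-orbit relation v² = μ/r at r = 82800 km: μ = v²r = (63.1)² × 82800 = 3.29677×10^8 km³/s².
Semi-major axis of the transfer orbit: a_t = (82800 + 1.500×10^5)/2 = 1.164×10^5 km.
Circular speed at r = 1.500×10^5 km: v_c = √(μ/r) = 46.881 km/s.
Vis-viva on the transfer ellipse at r = 1.500×10^5 km gives v_t = √[μ(2/r − 1/a_t)] = 39.540 km/s.
Δv₂ = |v_t − v_c| = |39.540 − 46.881| = 7.341 km/s.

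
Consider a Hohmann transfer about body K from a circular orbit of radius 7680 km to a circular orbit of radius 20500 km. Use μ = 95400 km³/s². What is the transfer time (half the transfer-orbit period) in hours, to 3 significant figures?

Transfer-ellipse semi-major axis a_t = (r₁ + r₂)/2 = (7680 + 20500)/2 = 14090 km.
Half the transfer-orbit period gives t = π√(a_t³/μ) = 17011 s.
Converting: 17011 s ÷ 3600 s/hour = 4.73 hours.

t = 4.73 hours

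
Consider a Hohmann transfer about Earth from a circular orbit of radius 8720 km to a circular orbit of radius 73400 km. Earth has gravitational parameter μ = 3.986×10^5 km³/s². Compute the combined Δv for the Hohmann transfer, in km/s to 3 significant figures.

Δv = 3.54 km/s

The Hohmann ellipse has a_t = (r₁ + r₂)/2 = 41060 km.
Circular speed at r₁: v₁ = √(μ/r₁) = √(3.986×10^5/8720) = 6.761 km/s.
Transfer-orbit speed at r₁ (v² = μ(2/r − 1/a)): v_p = √[μ(2/r₁ − 1/a_t)] = 9.040 km/s.
First burn Δv₁ = |v_p − v₁| = 2.279 km/s.
Circular speed at r₂: v₂ = √(μ/r₂) = 2.330 km/s.
Transfer-orbit speed at r₂: v_a = √[μ(2/r₂ − 1/a_t)] = 1.074 km/s.
Second burn Δv₂ = |v₂ − v_a| = 1.256 km/s.
Δv = Δv₁ + Δv₂ = 2.279 + 1.256 = 3.535 km/s.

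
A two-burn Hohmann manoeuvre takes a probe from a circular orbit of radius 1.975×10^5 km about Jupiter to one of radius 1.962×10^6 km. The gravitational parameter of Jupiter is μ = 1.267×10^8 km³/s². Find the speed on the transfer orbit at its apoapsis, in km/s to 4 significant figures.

Transfer-ellipse semi-major axis a_t = (r₁ + r₂)/2 = (1.975×10^5 + 1.962×10^6)/2 = 1.07975×10^6 km.
At apoapsis, r = 1.962×10^6 km.
From the vis-viva equation, v = √[μ(2/r − 1/a_t)] = 3.437 km/s.

v = 3.437 km/s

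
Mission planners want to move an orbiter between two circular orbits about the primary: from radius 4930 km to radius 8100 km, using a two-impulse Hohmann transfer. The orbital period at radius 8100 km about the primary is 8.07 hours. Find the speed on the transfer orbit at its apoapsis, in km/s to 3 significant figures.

From Kepler's third law T² = 4π²r³/μ at r = 8100 km, T = 8.07 hours = 8.07 × 3600 s = 29052 s: μ = 4π²r³/T² = 24857.8 km³/s².
Transfer-ellipse semi-major axis a_t = (r₁ + r₂)/2 = (4930 + 8100)/2 = 6515 km.
The apoapsis of the transfer ellipse is at r = 8100 km.
Vis-viva: v = √[μ(2/r − 1/a_t)] = √[24857.8 × (2/8100 − 1/6515)] = 1.524 km/s.

v = 1.52 km/s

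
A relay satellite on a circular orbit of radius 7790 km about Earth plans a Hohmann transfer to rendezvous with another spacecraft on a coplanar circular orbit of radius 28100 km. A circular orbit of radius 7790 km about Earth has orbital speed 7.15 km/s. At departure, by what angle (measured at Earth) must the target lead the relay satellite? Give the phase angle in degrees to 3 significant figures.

φ = 88.1°

From the circular-orbit relation v² = μ/r at r = 7790 km: μ = v²r = (7.15)² × 7790 = 3.98244×10^5 km³/s².
Transfer-ellipse semi-major axis a_t = (r₁ + r₂)/2 = (7790 + 28100)/2 = 17945 km.
Transfer time t = π√(a_t³/μ) = 11967.1 s.
The target's mean motion on its circular orbit is ω₂ = √(μ/r₂³) = 1.33972×10^-4 rad/s.
Angle swept by the target during transfer: ω₂·t = 1.6033 rad = 91.86°.
The relay satellite traverses 180° on the transfer ellipse, so the target must lead by 180° − 91.86° = 88.1°.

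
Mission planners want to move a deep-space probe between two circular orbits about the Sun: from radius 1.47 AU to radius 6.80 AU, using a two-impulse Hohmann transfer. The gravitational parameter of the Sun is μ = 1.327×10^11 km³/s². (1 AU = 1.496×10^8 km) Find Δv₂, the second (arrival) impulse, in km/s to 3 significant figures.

Δv₂ = 4.61 km/s

In km: r₁ = 1.47 × 1.496×10^8 = 2.19912×10^8 km; r₂ = 6.80 × 1.496×10^8 = 1.01728×10^9 km.
Transfer-ellipse semi-major axis a_t = (r₁ + r₂)/2 = (2.19912×10^8 + 1.01728×10^9)/2 = 6.18596×10^8 km.
Circular speed at r = 1.01728×10^9 km: v_c = √(μ/r) = 11.421 km/s.
Vis-viva on the transfer ellipse at r = 1.01728×10^9 km gives v_t = √[μ(2/r − 1/a_t)] = 6.8098 km/s.
Δv₂ = |v_t − v_c| = |6.8098 − 11.421| = 4.611 km/s.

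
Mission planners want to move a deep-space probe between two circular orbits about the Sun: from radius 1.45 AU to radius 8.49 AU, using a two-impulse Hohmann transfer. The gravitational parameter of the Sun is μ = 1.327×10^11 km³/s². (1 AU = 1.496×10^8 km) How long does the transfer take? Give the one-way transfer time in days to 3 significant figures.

In km: r₁ = 1.45 × 1.496×10^8 = 2.1692×10^8 km; r₂ = 8.49 × 1.496×10^8 = 1.270104×10^9 km.
Semi-major axis of the transfer orbit: a_t = (2.1692×10^8 + 1.270104×10^9)/2 = 7.43512×10^8 km.
Transfer time t = π√(a_t³/μ) = π√((7.43512×10^8)³ / 1.327×10^11) = 1.748×10^8 s.
Converting: 1.748×10^8 s ÷ 86400 s/day = 2020 days.

t = 2020 days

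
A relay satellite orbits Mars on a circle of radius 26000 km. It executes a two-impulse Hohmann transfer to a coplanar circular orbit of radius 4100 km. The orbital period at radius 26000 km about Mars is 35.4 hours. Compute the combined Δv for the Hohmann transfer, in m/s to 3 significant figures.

Δv = 1630 m/s

From Kepler's third law T² = 4π²r³/μ at r = 26000 km, T = 35.4 hours = 35.4 × 3600 s = 1.2744×10^5 s: μ = 4π²r³/T² = 42723.6 km³/s².
Transfer-ellipse semi-major axis a_t = (r₁ + r₂)/2 = (26000 + 4100)/2 = 15050 km.
Circular speed at r₁: v₁ = √(μ/r₁) = √(42723.6/26000) = 1.2819 km/s.
On the transfer ellipse at r₁, vis-viva gives v_a = √[μ(2/r₁ − 1/a_t)] = 0.66907 km/s.
First burn Δv₁ = |v_a − v₁| = 0.6128 km/s.
Circular speed at r₂: v₂ = √(μ/r₂) = 3.228 km/s.
Transfer-orbit speed at r₂: v_p = √[μ(2/r₂ − 1/a_t)] = 4.243 km/s.
Second burn Δv₂ = |v₂ − v_p| = 1.015 km/s.
Δv = Δv₁ + Δv₂ = 0.6128 + 1.015 = 1.628 km/s.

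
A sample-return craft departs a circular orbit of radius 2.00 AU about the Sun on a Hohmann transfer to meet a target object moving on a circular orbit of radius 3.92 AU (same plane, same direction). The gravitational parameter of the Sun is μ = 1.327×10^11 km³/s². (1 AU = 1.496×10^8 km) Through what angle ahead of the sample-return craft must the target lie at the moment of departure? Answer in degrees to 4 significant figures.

φ = 61.89°

In km: r₁ = 2.00 × 1.496×10^8 = 2.992×10^8 km; r₂ = 3.92 × 1.496×10^8 = 5.86432×10^8 km.
The Hohmann ellipse has a_t = (r₁ + r₂)/2 = 4.42816×10^8 km.
Transfer time t = π√(a_t³/μ) = 8.0362×10^7 s.
Target angular speed ω₂ = √(μ/r₂³) = 2.5651×10^-8 rad/s.
Angle swept by the target during transfer: ω₂·t = 2.0614 rad = 118.11°.
The sample-return craft traverses 180° on the transfer ellipse, so the target must lead by 180° − 118.11° = 61.89°.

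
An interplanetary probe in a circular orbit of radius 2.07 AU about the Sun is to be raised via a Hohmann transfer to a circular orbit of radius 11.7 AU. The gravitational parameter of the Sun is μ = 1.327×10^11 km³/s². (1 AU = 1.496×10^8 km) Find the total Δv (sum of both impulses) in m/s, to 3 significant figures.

Δv = 10200 m/s

In km: r₁ = 2.07 × 1.496×10^8 = 3.09672×10^8 km; r₂ = 11.7 × 1.496×10^8 = 1.75032×10^9 km.
Semi-major axis of the transfer orbit: a_t = (3.09672×10^8 + 1.75032×10^9)/2 = 1.029996×10^9 km.
Circular speed at r₁: v₁ = √(μ/r₁) = √(1.327×10^11/3.09672×10^8) = 20.70067 km/s.
Transfer-orbit speed at r₁ (vis-viva equation): v_p = √[μ(2/r₁ − 1/a_t)] = 26.98519 km/s.
First burn Δv₁ = |v_p − v₁| = 6.285 km/s.
At r₂, v₂ = √(μ/r₂) = 8.707 km/s.
Transfer-orbit speed at r₂: v_a = √[μ(2/r₂ − 1/a_t)] = 4.774 km/s.
Second burn Δv₂ = |v₂ − v_a| = 3.933 km/s.
Δv = Δv₁ + Δv₂ = 6.285 + 3.933 = 10.22 km/s.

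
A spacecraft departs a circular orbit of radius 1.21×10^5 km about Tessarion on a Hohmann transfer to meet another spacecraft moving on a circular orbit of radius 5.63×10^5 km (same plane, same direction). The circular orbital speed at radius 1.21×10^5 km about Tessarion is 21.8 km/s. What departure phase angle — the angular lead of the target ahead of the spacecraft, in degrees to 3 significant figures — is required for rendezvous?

From the circular-orbit relation v² = μ/r at r = 1.21×10^5 km: μ = v²r = (21.8)² × 1.21×10^5 = 5.75040×10^7 km³/s².
Transfer-ellipse semi-major axis a_t = (r₁ + r₂)/2 = (1.210×10^5 + 5.630×10^5)/2 = 3.420×10^5 km.
Transfer time t = π√(a_t³/μ) = 82859 s.
The target's mean motion on its circular orbit is ω₂ = √(μ/r₂³) = 1.7951×10^-5 rad/s.
Angle swept by the target during transfer: ω₂·t = 1.4874 rad = 85.22°.
The spacecraft traverses 180° on the transfer ellipse, so the target must lead by 180° − 85.22° = 94.8°.

φ = 94.8°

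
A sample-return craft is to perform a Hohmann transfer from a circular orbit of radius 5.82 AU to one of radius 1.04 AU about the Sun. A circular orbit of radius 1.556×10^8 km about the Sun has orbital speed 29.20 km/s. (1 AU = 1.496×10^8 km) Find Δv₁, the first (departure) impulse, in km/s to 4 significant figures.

Δv₁ = 5.547 km/s

From the circular-orbit relation v² = μ/r at r = 1.556×10^8 km: μ = v²r = (29.20)² × 1.556×10^8 = 1.32671×10^11 km³/s².
In km: r₁ = 5.82 × 1.496×10^8 = 8.70672×10^8 km; r₂ = 1.04 × 1.496×10^8 = 1.55584×10^8 km.
Semi-major axis of the transfer orbit: a_t = (8.70672×10^8 + 1.55584×10^8)/2 = 5.13128×10^8 km.
Circular speed at r = 8.70672×10^8 km: v_c = √(μ/r) = 12.344 km/s.
Transfer-orbit speed at the same r (vis-viva, a = a_t): v_t = √[μ(2/r − 1/a_t)] = 6.7972 km/s.
Δv₁ = |v_t − v_c| = |6.7972 − 12.344| = 5.547 km/s.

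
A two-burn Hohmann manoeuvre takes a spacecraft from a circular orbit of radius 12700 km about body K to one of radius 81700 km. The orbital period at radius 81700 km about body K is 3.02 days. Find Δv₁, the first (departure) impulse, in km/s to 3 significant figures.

Δv₁ = 1.58 km/s

From Kepler's third law T² = 4π²r³/μ at r = 81700 km, T = 3.02 days = 3.02 × 86400 s = 2.60928×10^5 s: μ = 4π²r³/T² = 3.16217×10^5 km³/s².
Semi-major axis of the transfer orbit: a_t = (12700 + 81700)/2 = 47200 km.
Circular speed at r = 12700 km: v_c = √(μ/r) = 4.990 km/s.
Vis-viva on the transfer ellipse at r = 12700 km gives v_t = √[μ(2/r − 1/a_t)] = 6.565 km/s.
Δv₁ = |v_t − v_c| = |6.565 − 4.990| = 1.575 km/s.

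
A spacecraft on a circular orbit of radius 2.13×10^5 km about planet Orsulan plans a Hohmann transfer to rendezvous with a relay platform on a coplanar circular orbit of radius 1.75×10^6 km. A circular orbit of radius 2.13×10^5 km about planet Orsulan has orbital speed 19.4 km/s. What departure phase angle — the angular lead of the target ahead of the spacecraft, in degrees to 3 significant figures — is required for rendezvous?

From the circular-orbit relation v² = μ/r at r = 2.13×10^5 km: μ = v²r = (19.4)² × 2.13×10^5 = 8.01647×10^7 km³/s².
The Hohmann ellipse has a_t = (r₁ + r₂)/2 = 9.815×10^5 km.
The half-period of the transfer ellipse is t = π√(a_t³/μ) = 3.4119×10^5 s.
Target angular speed ω₂ = √(μ/r₂³) = 3.8675×10^-6 rad/s.
Angle swept by the target during transfer: ω₂·t = 1.3196 rad = 75.61°.
Arrival is 180° from departure on the ellipse, so φ = 180° − 75.61° = 104°.

φ = 104°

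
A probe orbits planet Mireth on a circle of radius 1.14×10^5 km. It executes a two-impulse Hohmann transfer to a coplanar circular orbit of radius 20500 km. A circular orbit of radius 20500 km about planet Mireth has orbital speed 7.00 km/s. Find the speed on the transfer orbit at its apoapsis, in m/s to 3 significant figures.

From the circular-orbit relation v² = μ/r at r = 20500 km: μ = v²r = (7.00)² × 20500 = 1.00450×10^6 km³/s².
Transfer-ellipse semi-major axis a_t = (r₁ + r₂)/2 = (1.140×10^5 + 20500)/2 = 67250 km.
At apoapsis, r = 1.140×10^5 km.
From the vis-viva equation, v = √[μ(2/r − 1/a_t)] = 1.639 km/s.

v = 1640 m/s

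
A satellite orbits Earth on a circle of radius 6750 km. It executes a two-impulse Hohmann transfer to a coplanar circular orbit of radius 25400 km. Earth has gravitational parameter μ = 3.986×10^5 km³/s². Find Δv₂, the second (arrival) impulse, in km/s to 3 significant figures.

Δv₂ = 1.39 km/s

The Hohmann ellipse has a_t = (r₁ + r₂)/2 = 16075 km.
Circular speed at r = 25400 km: v_c = √(μ/r) = 3.961 km/s.
Vis-viva on the transfer ellipse at r = 25400 km gives v_t = √[μ(2/r − 1/a_t)] = 2.567 km/s.
Δv₂ = |v_t − v_c| = |2.567 − 3.961| = 1.394 km/s.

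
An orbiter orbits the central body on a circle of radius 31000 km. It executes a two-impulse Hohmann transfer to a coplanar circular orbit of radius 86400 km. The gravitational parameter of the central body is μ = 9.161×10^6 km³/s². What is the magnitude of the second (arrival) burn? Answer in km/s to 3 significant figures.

The Hohmann ellipse has a_t = (r₁ + r₂)/2 = 58700 km.
On the circular orbit at r = 86400 km, v_c = √(μ/r) = 10.297 km/s.
Transfer-orbit speed at the same r (vis-viva, a = a_t): v_t = √[μ(2/r − 1/a_t)] = 7.4830 km/s.
Δv₂ = |v_t − v_c| = |7.4830 − 10.297| = 2.814 km/s.

Δv₂ = 2.81 km/s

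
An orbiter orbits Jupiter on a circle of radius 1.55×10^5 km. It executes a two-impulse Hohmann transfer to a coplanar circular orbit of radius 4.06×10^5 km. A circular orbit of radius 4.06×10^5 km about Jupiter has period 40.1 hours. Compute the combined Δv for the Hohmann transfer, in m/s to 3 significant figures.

From Kepler's third law T² = 4π²r³/μ at r = 4.06×10^5 km, T = 40.1 hours = 40.1 × 3600 s = 1.4436×10^5 s: μ = 4π²r³/T² = 1.26778×10^8 km³/s².
The Hohmann ellipse has a_t = (r₁ + r₂)/2 = 2.805×10^5 km.
At r₁ the circular-orbit speed is v₁ = √(μ/r₁) = 28.599 km/s.
Transfer-orbit speed at r₁ (vis-viva equation): v_p = √[μ(2/r₁ − 1/a_t)] = 34.407 km/s.
First burn Δv₁ = |v_p − v₁| = 5.808 km/s.
At r₂, v₂ = √(μ/r₂) = 17.671 km/s.
Transfer-orbit speed at r₂: v_a = √[μ(2/r₂ − 1/a_t)] = 13.136 km/s.
Second burn Δv₂ = |v₂ − v_a| = 4.535 km/s.
Δv = Δv₁ + Δv₂ = 5.808 + 4.535 = 10.34 km/s.

Δv = 10300 m/s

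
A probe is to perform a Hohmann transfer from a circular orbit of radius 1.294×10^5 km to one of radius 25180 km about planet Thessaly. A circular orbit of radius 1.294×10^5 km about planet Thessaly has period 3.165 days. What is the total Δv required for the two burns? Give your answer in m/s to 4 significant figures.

Δv = 3257 m/s

From Kepler's third law T² = 4π²r³/μ at r = 1.294×10^5 km, T = 3.165 days = 3.165 × 86400 s = 2.73456×10^5 s: μ = 4π²r³/T² = 1.14390×10^6 km³/s².
The Hohmann ellipse has a_t = (r₁ + r₂)/2 = 77290 km.
At r₁ the circular-orbit speed is v₁ = √(μ/r₁) = 2.973 km/s.
Transfer-orbit speed at r₁ (vis-viva equation): v_a = √[μ(2/r₁ − 1/a_t)] = 1.697 km/s.
First burn Δv₁ = |v_a − v₁| = 1.276 km/s.
At r₂, v₂ = √(μ/r₂) = 6.740 km/s.
Transfer-orbit speed at r₂: v_p = √[μ(2/r₂ − 1/a_t)] = 8.721 km/s.
Second burn Δv₂ = |v₂ − v_p| = 1.981 km/s.
Total Δv = Δv₁ + Δv₂ = 3.257 km/s.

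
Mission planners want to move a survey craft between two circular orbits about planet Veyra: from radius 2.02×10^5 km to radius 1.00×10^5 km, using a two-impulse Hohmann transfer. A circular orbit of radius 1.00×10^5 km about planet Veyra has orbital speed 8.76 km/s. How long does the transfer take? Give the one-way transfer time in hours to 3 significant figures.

t = 18.5 hours

From the circular-orbit relation v² = μ/r at r = 1.00×10^5 km: μ = v²r = (8.76)² × 1.00×10^5 = 7.67376×10^6 km³/s².
The Hohmann ellipse has a_t = (r₁ + r₂)/2 = 1.510×10^5 km.
Transfer time t = π√(a_t³/μ) = π√((1.510×10^5)³ / 7.67376×10^6) = 66540 s.
Converting: 66540 s ÷ 3600 s/hour = 18.5 hours.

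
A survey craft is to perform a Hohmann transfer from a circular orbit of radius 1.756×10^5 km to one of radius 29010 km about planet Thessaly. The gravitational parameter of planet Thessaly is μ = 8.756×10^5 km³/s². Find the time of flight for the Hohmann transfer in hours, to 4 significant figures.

t = 30.52 hours

Transfer-ellipse semi-major axis a_t = (r₁ + r₂)/2 = (1.756×10^5 + 29010)/2 = 1.02305×10^5 km.
Half the transfer-orbit period gives t = π√(a_t³/μ) = 1.0986×10^5 s.
Converting: 1.0986×10^5 s ÷ 3600 s/hour = 30.52 hours.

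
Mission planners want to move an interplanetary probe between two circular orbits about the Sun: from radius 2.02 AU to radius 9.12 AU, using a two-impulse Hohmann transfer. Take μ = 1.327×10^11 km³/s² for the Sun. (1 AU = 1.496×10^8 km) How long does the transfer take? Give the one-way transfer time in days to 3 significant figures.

t = 2400 days

In km: r₁ = 2.02 × 1.496×10^8 = 3.02192×10^8 km; r₂ = 9.12 × 1.496×10^8 = 1.364352×10^9 km.
The Hohmann ellipse has a_t = (r₁ + r₂)/2 = 8.33272×10^8 km.
Transfer time t = π√(a_t³/μ) = π√((8.33272×10^8)³ / 1.327×10^11) = 2.074×10^8 s.
Converting: 2.074×10^8 s ÷ 86400 s/day = 2400 days.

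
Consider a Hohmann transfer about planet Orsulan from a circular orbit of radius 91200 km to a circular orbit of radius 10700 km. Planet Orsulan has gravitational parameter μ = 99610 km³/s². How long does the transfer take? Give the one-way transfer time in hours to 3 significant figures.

The Hohmann ellipse has a_t = (r₁ + r₂)/2 = 50950 km.
Half the transfer-orbit period gives t = π√(a_t³/μ) = 1.145×10^5 s.
Converting: 1.145×10^5 s ÷ 3600 s/hour = 31.8 hours.

t = 31.8 hours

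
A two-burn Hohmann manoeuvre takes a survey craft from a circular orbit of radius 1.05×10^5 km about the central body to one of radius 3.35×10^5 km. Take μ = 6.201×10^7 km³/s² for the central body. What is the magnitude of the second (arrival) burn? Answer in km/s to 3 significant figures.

Transfer-ellipse semi-major axis a_t = (r₁ + r₂)/2 = (1.050×10^5 + 3.350×10^5)/2 = 2.200×10^5 km.
Circular speed at r = 3.350×10^5 km: v_c = √(μ/r) = 13.605 km/s.
Vis-viva on the transfer ellipse at r = 3.350×10^5 km gives v_t = √[μ(2/r − 1/a_t)] = 9.3992 km/s.
Δv₂ = |v_t − v_c| = |9.3992 − 13.605| = 4.206 km/s.

Δv₂ = 4.21 km/s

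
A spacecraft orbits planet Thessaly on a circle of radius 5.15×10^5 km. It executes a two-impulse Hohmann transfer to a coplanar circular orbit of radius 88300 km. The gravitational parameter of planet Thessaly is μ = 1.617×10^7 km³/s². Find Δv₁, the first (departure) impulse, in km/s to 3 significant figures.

Δv₁ = 2.57 km/s

Transfer-ellipse semi-major axis a_t = (r₁ + r₂)/2 = (5.150×10^5 + 88300)/2 = 3.0165×10^5 km.
Circular speed at r = 5.150×10^5 km: v_c = √(μ/r) = 5.6034 km/s.
Transfer-orbit speed at the same r (vis-viva, a = a_t): v_t = √[μ(2/r − 1/a_t)] = 3.0317 km/s.
Δv₁ = |v_t − v_c| = |3.0317 − 5.6034| = 2.572 km/s.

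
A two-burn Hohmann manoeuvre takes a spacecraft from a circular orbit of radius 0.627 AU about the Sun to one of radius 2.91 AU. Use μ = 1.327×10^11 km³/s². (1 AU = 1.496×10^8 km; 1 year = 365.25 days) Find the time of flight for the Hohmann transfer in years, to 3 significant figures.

In km: r₁ = 0.627 × 1.496×10^8 = 9.37992×10^7 km; r₂ = 2.91 × 1.496×10^8 = 4.35336×10^8 km.
Transfer-ellipse semi-major axis a_t = (r₁ + r₂)/2 = (9.37992×10^7 + 4.35336×10^8)/2 = 2.645676×10^8 km.
By Kepler's third law the transfer-orbit period is T = 2π√(a_t³/μ), so t = T/2 = 3.711×10^7 s.
Converting: 3.711×10^7 s ÷ 3.15576×10^7 s/year (365.25 × 86400) = 1.18 years.

t = 1.18 years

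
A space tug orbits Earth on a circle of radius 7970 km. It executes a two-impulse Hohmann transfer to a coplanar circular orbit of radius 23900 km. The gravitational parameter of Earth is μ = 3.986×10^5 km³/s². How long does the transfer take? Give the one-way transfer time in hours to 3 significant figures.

The Hohmann ellipse has a_t = (r₁ + r₂)/2 = 15935 km.
By Kepler's third law the transfer-orbit period is T = 2π√(a_t³/μ), so t = T/2 = 10010 s.
Converting: 10010 s ÷ 3600 s/hour = 2.78 hours.

t = 2.78 hours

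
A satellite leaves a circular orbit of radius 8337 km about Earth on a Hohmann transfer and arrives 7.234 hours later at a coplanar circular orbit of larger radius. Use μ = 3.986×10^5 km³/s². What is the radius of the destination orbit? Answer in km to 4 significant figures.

Transfer time t = 7.234 hours = 26042.4 s, and t = π√(a_t³/μ).
So a_t = (μ t²/π²)^(1/3) = (3.986×10^5 × (26042.4)² / π²)^(1/3) = 30144 km.
Since a_t = (r₁ + r₂)/2, r₂ = 2a_t − r₁ = 2×30144 − 8337 = 51951 km.

r₂ = 51950 km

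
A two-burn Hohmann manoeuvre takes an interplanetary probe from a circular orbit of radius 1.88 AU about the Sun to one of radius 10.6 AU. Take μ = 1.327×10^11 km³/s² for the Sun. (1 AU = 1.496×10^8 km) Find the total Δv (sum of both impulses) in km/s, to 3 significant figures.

In km: r₁ = 1.88 × 1.496×10^8 = 2.81248×10^8 km; r₂ = 10.6 × 1.496×10^8 = 1.58576×10^9 km.
Transfer-ellipse semi-major axis a_t = (r₁ + r₂)/2 = (2.81248×10^8 + 1.58576×10^9)/2 = 9.33504×10^8 km.
Circular speed at r₁: v₁ = √(μ/r₁) = √(1.327×10^11/2.81248×10^8) = 21.722 km/s.
On the transfer ellipse at r₁, vis-viva equation gives v_p = √[μ(2/r₁ − 1/a_t)] = 28.311 km/s.
First burn Δv₁ = |v_p − v₁| = 6.589 km/s.
Circular speed at r₂: v₂ = √(μ/r₂) = 9.148 km/s.
Transfer-orbit speed at r₂: v_a = √[μ(2/r₂ − 1/a_t)] = 5.021 km/s.
Second burn Δv₂ = |v₂ − v_a| = 4.127 km/s.
Total Δv = Δv₁ + Δv₂ = 10.72 km/s.

Δv = 10.7 km/s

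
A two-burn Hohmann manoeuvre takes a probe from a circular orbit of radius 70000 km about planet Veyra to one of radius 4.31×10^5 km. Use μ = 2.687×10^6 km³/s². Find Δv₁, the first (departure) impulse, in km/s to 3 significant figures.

Δv₁ = 1.93 km/s

Transfer-ellipse semi-major axis a_t = (r₁ + r₂)/2 = (70000 + 4.310×10^5)/2 = 2.505×10^5 km.
On the circular orbit at r = 70000 km, v_c = √(μ/r) = 6.196 km/s.
Transfer-orbit speed at the same r (vis-viva, a = a_t): v_t = √[μ(2/r − 1/a_t)] = 8.127 km/s.
Δv₁ = |v_t − v_c| = |8.127 − 6.196| = 1.931 km/s.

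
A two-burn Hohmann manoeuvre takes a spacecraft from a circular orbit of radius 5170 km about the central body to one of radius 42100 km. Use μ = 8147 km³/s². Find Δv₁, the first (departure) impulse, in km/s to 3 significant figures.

Δv₁ = 0.420 km/s

The Hohmann ellipse has a_t = (r₁ + r₂)/2 = 23635 km.
On the circular orbit at r = 5170 km, v_c = √(μ/r) = 1.2553 km/s.
Vis-viva on the transfer ellipse at r = 5170 km gives v_t = √[μ(2/r − 1/a_t)] = 1.6754 km/s.
Δv₁ = |v_t − v_c| = |1.6754 − 1.2553| = 0.4201 km/s.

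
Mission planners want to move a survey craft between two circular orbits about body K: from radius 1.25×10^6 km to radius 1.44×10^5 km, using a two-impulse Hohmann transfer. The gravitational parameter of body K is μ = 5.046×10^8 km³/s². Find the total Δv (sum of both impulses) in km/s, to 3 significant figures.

Transfer-ellipse semi-major axis a_t = (r₁ + r₂)/2 = (1.250×10^6 + 1.440×10^5)/2 = 6.970×10^5 km.
Circular speed at r₁: v₁ = √(μ/r₁) = √(5.046×10^8/1.250×10^6) = 20.09 km/s.
Transfer-orbit speed at r₁ (vis-viva): v_a = √[μ(2/r₁ − 1/a_t)] = 9.132 km/s.
First burn Δv₁ = |v_a − v₁| = 10.96 km/s.
Circular speed at r₂: v₂ = √(μ/r₂) = 59.196 km/s.
Transfer-orbit speed at r₂: v_p = √[μ(2/r₂ − 1/a_t)] = 79.274 km/s.
Second burn Δv₂ = |v₂ − v_p| = 20.08 km/s.
Δv = Δv₁ + Δv₂ = 10.96 + 20.08 = 31.04 km/s.

Δv = 31.0 km/s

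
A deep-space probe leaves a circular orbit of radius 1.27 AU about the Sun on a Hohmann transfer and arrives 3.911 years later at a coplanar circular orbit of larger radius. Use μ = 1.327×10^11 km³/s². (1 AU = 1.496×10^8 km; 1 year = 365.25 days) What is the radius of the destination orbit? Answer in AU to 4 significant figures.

r₂ = 6.610 AU

In km: r₁ = 1.27 × 1.496×10^8 = 1.89992×10^8 km.
Transfer time t = 3.911 years × 365.25 × 86400 s = 1.234217736×10^8 s, and t = π√(a_t³/μ).
So a_t = (μ t²/π²)^(1/3) = (1.327×10^11 × (1.234217736×10^8)² / π²)^(1/3) = 5.8946×10^8 km.
Since a_t = (r₁ + r₂)/2, r₂ = 2a_t − r₁ = 2×5.8946×10^8 − 1.89992×10^8 = 9.88928×10^8 km.
In AU: r₂ = 9.88928×10^8 / 1.496×10^8 = 6.610 AU.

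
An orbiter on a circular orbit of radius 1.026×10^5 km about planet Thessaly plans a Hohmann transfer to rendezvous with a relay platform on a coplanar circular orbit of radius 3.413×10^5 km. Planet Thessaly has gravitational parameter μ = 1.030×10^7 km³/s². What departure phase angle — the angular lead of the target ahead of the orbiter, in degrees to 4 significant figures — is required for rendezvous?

φ = 85.60°

The Hohmann ellipse has a_t = (r₁ + r₂)/2 = 2.2195×10^5 km.
Transfer time t = π√(a_t³/μ) = 1.02356×10^5 s.
The target's mean motion on its circular orbit is ω₂ = √(μ/r₂³) = 1.60959×10^-5 rad/s.
Angle swept by the target during transfer: ω₂·t = 1.64751 rad = 94.40°.
Arrival is 180° from departure on the ellipse, so φ = 180° − 94.40° = 85.60°.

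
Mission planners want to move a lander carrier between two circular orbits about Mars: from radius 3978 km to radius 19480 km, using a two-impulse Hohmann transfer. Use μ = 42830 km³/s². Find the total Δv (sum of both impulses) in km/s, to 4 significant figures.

The Hohmann ellipse has a_t = (r₁ + r₂)/2 = 11729 km.
Circular speed at r₁: v₁ = √(μ/r₁) = √(42830/3978) = 3.2813 km/s.
On the transfer ellipse at r₁, vis-viva equation gives v_p = √[μ(2/r₁ − 1/a_t)] = 4.2287 km/s.
First burn Δv₁ = |v_p − v₁| = 0.9474 km/s.
Circular speed at r₂: v₂ = √(μ/r₂) = 1.4828 km/s.
Transfer-orbit speed at r₂: v_a = √[μ(2/r₂ − 1/a_t)] = 0.86354 km/s.
Second burn Δv₂ = |v₂ − v_a| = 0.6193 km/s.
Δv = Δv₁ + Δv₂ = 0.9474 + 0.6193 = 1.567 km/s.

Δv = 1.567 km/s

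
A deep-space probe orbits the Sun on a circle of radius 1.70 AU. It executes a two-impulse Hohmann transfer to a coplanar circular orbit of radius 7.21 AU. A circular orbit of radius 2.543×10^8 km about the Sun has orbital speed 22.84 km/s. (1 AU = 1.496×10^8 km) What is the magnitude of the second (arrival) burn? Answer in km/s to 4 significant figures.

Δv₂ = 4.239 km/s

From the circular-orbit relation v² = μ/r at r = 2.543×10^8 km: μ = v²r = (22.84)² × 2.543×10^8 = 1.32660×10^11 km³/s².
In km: r₁ = 1.70 × 1.496×10^8 = 2.5432×10^8 km; r₂ = 7.21 × 1.496×10^8 = 1.078616×10^9 km.
The Hohmann ellipse has a_t = (r₁ + r₂)/2 = 6.66468×10^8 km.
On the circular orbit at r = 1.078616×10^9 km, v_c = √(μ/r) = 11.09 km/s.
Transfer-orbit speed at the same r (vis-viva, a = a_t): v_t = √[μ(2/r − 1/a_t)] = 6.851 km/s.
Δv₂ = |v_t − v_c| = |6.851 − 11.09| = 4.239 km/s.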